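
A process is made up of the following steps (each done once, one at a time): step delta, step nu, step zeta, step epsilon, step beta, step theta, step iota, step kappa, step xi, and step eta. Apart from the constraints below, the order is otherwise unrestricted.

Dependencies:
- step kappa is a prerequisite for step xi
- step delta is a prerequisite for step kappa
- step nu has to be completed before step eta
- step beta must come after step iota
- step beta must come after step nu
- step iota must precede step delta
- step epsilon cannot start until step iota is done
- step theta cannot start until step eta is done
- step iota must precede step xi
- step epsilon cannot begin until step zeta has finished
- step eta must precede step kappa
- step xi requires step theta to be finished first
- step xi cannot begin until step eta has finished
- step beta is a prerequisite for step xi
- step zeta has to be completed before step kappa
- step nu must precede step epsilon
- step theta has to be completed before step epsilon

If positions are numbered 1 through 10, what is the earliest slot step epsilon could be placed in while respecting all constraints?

Working backwards through the constraints from step epsilon, its full set of required predecessors is step nu, step zeta, step theta, step iota, step eta — 5 of them.
So at minimum 5 steps come before step epsilon, putting step epsilon no earlier than position 6. That position is achievable by scheduling exactly those predecessors first.

6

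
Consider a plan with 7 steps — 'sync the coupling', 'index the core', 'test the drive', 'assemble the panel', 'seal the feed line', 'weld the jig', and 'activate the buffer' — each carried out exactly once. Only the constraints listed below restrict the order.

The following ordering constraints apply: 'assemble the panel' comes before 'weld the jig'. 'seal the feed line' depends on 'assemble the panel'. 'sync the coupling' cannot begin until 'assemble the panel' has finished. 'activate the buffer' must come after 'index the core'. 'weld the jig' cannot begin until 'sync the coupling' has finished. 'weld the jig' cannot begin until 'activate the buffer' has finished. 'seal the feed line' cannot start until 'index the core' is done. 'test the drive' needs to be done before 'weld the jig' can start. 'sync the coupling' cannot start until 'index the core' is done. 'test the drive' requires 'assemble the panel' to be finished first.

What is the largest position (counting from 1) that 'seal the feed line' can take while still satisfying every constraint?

'seal the feed line' has no required successors, so nothing stops it from going last (position 7).

7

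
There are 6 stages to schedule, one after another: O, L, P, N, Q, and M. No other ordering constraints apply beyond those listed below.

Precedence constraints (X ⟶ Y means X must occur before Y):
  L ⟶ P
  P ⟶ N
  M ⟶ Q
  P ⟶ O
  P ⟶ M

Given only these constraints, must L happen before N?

Chaining the stated constraints: L → P → N.
That forces L before N in every valid schedule.

Yes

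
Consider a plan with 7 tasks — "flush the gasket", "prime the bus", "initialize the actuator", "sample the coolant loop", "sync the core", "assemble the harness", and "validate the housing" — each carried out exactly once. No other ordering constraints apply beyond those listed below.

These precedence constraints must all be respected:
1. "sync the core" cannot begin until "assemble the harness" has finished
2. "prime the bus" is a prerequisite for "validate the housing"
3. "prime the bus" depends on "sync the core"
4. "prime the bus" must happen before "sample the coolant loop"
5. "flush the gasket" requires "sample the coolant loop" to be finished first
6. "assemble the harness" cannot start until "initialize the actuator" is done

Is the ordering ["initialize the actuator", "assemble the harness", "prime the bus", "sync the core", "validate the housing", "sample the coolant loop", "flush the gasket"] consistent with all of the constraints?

In the proposed order, "prime the bus" appears before "sync the core".
That contradicts the constraint that "sync the core" must precede "prime the bus".

No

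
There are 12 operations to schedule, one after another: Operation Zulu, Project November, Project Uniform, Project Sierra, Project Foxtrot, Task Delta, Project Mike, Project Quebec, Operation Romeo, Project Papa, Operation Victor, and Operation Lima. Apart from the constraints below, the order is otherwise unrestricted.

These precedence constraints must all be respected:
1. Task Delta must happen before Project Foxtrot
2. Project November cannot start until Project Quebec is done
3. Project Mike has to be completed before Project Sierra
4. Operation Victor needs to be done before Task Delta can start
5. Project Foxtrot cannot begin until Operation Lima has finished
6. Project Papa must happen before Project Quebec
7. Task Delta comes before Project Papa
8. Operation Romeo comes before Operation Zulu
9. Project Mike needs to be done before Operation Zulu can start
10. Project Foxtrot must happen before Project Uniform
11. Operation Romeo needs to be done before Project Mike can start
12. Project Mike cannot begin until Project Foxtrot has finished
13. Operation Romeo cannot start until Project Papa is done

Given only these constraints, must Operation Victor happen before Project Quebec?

Yes

There is a constraint chain Operation Victor → Task Delta → Project Papa → Project Quebec.
So Operation Victor must precede Project Quebec in any valid ordering.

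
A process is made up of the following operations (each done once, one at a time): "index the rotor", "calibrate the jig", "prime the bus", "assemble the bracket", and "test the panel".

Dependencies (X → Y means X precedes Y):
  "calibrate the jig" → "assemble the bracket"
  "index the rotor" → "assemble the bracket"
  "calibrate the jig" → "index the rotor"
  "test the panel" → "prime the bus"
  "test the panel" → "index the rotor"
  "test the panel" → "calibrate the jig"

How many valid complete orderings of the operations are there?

Only "test the panel" has no prerequisites, so it must go first.
Enumerating by repeatedly choosing an available operation (one whose prerequisites are all placed) gives 4 distinct complete orderings.

4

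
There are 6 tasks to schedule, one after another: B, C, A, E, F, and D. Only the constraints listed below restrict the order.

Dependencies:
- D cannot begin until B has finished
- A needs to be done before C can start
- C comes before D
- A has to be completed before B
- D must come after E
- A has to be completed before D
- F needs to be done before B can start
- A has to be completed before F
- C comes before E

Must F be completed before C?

No

No chain of constraints connects F to C in either direction.
So F can come before C or after — it is not forced.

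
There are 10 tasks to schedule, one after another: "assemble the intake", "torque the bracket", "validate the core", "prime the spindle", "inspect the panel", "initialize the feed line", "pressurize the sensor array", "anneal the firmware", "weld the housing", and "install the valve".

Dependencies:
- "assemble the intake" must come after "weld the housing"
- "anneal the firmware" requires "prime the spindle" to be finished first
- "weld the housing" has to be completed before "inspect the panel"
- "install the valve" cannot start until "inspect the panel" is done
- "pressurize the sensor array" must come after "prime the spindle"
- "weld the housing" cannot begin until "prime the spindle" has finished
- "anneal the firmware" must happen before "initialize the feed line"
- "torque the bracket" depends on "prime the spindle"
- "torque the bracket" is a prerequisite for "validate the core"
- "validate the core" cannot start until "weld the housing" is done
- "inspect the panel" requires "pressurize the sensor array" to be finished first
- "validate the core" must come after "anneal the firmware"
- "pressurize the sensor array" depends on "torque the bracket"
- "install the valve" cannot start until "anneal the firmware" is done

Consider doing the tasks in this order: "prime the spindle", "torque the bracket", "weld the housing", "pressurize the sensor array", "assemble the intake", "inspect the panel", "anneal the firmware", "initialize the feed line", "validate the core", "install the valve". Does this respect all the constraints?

Yes

Every stated constraint is respected: "torque the bracket" sits at position 2, ahead of "validate the core" at position 9, and each of the other listed pairs likewise has the predecessor earlier in the sequence.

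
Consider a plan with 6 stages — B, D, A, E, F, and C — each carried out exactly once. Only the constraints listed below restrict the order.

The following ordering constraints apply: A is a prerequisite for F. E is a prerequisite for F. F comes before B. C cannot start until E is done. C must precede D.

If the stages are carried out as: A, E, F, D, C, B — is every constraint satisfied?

No

The sequence places D ahead of C.
But one of the constraints requires C before D, so this ordering violates it.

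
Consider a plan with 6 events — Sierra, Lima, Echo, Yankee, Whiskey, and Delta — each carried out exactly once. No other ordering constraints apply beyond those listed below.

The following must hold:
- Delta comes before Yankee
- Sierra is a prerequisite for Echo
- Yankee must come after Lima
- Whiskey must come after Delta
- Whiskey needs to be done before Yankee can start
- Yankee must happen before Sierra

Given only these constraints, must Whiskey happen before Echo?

There is a constraint chain Whiskey → Yankee → Sierra → Echo.
Hence Whiskey necessarily comes before Echo.

Yes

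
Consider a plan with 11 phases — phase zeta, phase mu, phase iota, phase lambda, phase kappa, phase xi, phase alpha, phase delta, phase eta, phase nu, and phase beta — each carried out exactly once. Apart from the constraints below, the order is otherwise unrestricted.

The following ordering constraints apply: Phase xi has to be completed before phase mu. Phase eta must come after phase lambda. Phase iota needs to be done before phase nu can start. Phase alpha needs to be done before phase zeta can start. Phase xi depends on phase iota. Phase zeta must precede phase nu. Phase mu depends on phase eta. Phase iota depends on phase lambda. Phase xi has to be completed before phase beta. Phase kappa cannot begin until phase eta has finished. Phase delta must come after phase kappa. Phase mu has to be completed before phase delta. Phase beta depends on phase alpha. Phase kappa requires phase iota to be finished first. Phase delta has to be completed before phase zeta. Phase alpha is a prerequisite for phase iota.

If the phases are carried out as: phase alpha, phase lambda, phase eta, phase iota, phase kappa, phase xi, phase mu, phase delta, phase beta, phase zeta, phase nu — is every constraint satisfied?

Yes

Checking each listed constraint against this order: for instance, phase alpha is in position 1 and phase zeta in position 10, so that constraint holds — and the remaining constraints check out the same way.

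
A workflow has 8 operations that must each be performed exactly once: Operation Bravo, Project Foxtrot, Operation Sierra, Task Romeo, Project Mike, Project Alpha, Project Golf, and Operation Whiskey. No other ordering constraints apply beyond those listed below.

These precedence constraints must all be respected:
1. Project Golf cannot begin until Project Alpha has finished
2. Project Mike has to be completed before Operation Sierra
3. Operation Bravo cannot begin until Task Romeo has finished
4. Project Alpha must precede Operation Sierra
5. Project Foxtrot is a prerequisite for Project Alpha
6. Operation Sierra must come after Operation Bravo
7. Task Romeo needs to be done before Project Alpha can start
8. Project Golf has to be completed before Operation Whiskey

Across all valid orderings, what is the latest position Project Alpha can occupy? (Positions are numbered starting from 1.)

5

Following every chain forward from Project Alpha, the operations that must come later are Operation Sierra, Project Golf, Operation Whiskey — 3 of them.
With 3 mandatory successors out of 8 operations total, the latest slot for Project Alpha is 8−3 = 5, and it's reachable by doing all non-successors before Project Alpha.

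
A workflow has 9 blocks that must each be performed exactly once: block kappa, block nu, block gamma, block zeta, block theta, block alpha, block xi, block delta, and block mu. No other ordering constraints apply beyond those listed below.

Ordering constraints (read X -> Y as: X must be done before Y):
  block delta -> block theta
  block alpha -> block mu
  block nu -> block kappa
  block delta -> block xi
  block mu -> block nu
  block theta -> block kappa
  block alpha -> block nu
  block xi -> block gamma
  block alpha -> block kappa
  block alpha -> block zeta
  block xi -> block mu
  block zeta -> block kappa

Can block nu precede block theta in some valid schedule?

Yes

Nothing in the constraints forces block theta before block nu — there is no chain from block theta to block nu.
That means at least one valid schedule has block nu before block theta.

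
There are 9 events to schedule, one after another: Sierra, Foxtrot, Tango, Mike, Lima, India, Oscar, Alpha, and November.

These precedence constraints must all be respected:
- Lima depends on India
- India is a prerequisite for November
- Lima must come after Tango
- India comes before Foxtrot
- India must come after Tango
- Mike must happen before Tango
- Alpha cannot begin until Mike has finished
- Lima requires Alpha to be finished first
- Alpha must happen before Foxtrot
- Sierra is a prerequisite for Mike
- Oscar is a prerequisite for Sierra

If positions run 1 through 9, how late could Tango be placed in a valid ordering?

Every event that must follow Tango has to come after it. Tracing all chains starting from Tango, those events are: Foxtrot, Lima, India, November — 4 in total.
With 4 mandatory successors out of 9 events total, the latest slot for Tango is 9−4 = 5, and it's reachable by doing all non-successors before Tango.

5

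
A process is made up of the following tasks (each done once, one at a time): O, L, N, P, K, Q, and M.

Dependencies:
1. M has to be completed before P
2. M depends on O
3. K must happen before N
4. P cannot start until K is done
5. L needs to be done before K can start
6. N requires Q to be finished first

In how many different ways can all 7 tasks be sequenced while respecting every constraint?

The tasks with no prerequisites are O, L, Q; any of them can be placed first.
Systematically extending each partial ordering one task at a time and counting, there are 81 complete orderings.

81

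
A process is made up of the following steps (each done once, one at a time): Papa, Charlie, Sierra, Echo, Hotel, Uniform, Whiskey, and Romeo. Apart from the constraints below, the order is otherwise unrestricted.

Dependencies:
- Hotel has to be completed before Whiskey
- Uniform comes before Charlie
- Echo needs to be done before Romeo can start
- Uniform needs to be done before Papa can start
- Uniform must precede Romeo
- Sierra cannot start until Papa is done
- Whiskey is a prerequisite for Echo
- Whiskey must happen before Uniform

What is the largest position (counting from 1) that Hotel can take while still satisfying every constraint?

1

The steps that are forced after Hotel, directly or by a chain of constraints, are Papa, Charlie, Sierra, Echo, Uniform, Whiskey, Romeo. That's 7 steps.
With 7 mandatory successors out of 8 steps total, the latest slot for Hotel is 8−7 = 1, and it's reachable by doing all non-successors before Hotel.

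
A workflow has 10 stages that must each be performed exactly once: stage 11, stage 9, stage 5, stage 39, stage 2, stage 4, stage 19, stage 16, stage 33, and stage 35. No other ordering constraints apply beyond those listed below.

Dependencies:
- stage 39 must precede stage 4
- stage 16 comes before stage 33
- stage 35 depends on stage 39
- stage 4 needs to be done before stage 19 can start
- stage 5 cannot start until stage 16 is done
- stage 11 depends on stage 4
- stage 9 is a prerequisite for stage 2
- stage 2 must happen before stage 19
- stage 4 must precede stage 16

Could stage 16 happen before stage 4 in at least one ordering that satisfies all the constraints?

There is a dependency chain stage 4 → stage 16, so stage 16 always comes after stage 4.
Hence stage 16 can never be scheduled before stage 4.

No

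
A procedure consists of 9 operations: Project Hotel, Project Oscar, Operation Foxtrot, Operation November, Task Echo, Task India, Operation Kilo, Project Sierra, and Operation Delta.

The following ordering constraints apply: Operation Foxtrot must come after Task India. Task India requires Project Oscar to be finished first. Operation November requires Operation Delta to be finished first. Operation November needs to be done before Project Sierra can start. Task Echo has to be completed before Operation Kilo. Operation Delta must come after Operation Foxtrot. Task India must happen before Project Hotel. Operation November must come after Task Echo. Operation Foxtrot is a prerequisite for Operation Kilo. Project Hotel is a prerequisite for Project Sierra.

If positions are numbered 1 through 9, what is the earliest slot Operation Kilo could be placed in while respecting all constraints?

5

The operations that are forced before Operation Kilo, directly or transitively, are Project Oscar, Operation Foxtrot, Task Echo, Task India. That's 4 operations.
With 4 mandatory predecessors, the earliest Operation Kilo can sit is position 4+1 = 5, and placing just those 4 first achieves it.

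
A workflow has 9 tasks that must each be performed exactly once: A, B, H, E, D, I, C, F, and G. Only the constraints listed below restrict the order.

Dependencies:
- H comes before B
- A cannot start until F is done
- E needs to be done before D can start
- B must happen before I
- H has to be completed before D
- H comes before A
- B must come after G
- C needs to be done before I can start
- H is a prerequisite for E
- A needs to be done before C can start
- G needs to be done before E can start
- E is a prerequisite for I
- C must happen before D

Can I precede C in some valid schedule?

There is a dependency chain C → I, so I always comes after C.
So no valid ordering can have I before C.

No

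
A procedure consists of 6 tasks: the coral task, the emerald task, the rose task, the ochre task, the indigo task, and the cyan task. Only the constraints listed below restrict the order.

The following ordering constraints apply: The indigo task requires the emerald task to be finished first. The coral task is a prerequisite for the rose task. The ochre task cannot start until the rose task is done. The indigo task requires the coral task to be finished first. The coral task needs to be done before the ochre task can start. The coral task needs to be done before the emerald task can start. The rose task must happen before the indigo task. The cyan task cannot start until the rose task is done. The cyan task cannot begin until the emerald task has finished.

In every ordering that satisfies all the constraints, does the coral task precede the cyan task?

Following the dependencies: the coral task → the emerald task → the cyan task.
That forces the coral task before the cyan task in every valid schedule.

Yes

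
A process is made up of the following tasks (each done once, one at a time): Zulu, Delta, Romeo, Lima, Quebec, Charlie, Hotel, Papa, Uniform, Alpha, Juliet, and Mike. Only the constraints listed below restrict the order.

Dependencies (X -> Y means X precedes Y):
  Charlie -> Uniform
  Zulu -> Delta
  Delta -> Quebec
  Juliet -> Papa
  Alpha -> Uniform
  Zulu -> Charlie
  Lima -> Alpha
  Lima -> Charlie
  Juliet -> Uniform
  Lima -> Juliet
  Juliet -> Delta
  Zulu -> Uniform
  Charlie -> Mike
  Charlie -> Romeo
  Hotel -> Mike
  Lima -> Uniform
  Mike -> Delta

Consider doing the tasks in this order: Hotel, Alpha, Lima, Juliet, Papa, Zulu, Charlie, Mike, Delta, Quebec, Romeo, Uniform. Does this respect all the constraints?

No

In the proposed order, Alpha appears before Lima.
Since Lima is required before Alpha, the ordering is invalid.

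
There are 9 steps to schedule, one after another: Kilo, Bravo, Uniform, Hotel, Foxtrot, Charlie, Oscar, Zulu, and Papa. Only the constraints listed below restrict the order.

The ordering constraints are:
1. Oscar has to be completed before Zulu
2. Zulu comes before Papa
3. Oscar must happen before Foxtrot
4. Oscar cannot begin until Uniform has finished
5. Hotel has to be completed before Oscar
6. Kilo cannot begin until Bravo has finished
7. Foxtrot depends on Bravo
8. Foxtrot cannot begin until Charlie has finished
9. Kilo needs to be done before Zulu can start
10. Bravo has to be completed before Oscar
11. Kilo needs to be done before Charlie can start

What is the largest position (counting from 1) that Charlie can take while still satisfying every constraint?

Following the constraints forward from Charlie, its only required successor is Foxtrot.
With 1 mandatory successor out of 9 steps total, the latest slot for Charlie is 9−1 = 8, and it's reachable by doing all non-successors before Charlie.

8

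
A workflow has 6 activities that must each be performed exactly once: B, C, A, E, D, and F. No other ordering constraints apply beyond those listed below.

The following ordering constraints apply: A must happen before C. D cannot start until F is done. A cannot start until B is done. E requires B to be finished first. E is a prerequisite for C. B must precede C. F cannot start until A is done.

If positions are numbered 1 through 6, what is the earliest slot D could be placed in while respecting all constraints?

4

Every activity that must precede D has to come before it. Tracing all chains that end at D, those activities are: B, A, F — 3 in total.
So at minimum 3 activities come before D, putting D no earlier than position 4. That position is achievable by scheduling exactly those predecessors first.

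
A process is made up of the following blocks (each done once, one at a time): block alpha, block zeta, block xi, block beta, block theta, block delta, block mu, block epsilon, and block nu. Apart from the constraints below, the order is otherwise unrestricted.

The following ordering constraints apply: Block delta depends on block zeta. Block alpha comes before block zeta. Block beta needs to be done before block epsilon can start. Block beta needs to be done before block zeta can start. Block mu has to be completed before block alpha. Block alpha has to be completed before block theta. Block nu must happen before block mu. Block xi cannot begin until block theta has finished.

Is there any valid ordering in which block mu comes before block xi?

Yes

Block mu is actually forced before block xi by the constraints, so certainly some valid ordering has block mu first.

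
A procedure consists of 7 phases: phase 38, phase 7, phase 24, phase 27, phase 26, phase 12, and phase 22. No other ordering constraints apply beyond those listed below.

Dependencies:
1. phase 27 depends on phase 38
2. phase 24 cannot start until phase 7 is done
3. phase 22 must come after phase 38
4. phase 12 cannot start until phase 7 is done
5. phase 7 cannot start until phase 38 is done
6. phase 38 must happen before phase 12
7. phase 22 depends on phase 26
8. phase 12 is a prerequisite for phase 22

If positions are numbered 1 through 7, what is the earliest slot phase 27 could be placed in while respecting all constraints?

The only phase forced before phase 27 (directly or transitively) is phase 38.
With 1 mandatory predecessor, the earliest phase 27 can sit is position 1+1 = 2, and placing just that one first achieves it.

2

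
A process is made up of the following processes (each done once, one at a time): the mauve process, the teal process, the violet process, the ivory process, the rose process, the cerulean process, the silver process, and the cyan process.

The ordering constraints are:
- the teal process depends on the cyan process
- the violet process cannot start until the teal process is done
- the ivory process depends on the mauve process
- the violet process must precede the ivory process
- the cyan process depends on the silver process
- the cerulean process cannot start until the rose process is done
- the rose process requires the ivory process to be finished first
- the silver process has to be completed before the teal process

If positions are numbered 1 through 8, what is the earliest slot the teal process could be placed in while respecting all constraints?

Every process that must precede the teal process has to come before it. Tracing all chains that end at the teal process, those processes are: the silver process, the cyan process — 2 in total.
So at minimum 2 processes come before the teal process, putting the teal process no earlier than position 3. That position is achievable by scheduling exactly those predecessors first.

3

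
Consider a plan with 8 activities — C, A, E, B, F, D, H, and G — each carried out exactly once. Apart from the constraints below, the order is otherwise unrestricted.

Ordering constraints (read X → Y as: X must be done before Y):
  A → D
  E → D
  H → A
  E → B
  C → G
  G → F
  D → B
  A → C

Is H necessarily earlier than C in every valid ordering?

Chaining the stated constraints: H → A → C.
Hence H necessarily comes before C.

Yes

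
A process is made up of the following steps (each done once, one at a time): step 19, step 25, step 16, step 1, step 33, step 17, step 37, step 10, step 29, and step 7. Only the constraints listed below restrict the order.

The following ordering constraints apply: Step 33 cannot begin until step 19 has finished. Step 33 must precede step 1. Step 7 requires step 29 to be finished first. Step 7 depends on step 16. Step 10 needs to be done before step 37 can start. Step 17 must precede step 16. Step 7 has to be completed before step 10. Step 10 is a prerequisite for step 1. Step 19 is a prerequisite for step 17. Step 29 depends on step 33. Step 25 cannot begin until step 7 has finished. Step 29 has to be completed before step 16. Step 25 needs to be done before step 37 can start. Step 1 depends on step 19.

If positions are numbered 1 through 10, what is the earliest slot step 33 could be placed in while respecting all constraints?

2

The only step forced before step 33 (directly or transitively) is step 19.
So at minimum 1 step comes before step 33, putting step 33 no earlier than position 2. That position is achievable by scheduling exactly that predecessor first.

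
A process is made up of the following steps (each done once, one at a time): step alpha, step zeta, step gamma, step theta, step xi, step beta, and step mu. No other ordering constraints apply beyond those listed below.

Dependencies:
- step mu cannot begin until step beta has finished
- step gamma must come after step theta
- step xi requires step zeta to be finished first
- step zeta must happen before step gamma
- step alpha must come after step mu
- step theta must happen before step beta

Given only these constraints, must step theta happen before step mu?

Yes

Following the dependencies: step theta → step beta → step mu.
So step theta must precede step mu in any valid ordering.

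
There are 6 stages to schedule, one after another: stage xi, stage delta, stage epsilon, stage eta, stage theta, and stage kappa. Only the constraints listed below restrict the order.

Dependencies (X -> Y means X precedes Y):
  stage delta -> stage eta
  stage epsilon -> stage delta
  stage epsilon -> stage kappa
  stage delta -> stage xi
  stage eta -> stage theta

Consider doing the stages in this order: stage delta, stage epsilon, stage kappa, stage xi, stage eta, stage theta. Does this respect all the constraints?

No

In the proposed order, stage delta appears before stage epsilon.
Since stage epsilon is required before stage delta, the ordering is invalid.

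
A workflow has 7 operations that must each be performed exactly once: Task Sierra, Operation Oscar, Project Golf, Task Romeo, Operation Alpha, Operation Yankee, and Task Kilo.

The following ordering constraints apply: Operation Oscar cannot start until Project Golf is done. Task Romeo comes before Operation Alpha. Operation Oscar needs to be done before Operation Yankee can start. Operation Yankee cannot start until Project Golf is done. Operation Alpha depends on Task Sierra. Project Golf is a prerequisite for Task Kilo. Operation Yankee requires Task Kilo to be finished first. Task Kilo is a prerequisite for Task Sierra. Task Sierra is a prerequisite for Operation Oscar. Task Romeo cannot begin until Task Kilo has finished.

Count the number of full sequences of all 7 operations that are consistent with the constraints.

Project Golf is the only operation with nothing required before it, so every ordering starts there.
Counting all ways to extend the partial order to a total order gives 9.

9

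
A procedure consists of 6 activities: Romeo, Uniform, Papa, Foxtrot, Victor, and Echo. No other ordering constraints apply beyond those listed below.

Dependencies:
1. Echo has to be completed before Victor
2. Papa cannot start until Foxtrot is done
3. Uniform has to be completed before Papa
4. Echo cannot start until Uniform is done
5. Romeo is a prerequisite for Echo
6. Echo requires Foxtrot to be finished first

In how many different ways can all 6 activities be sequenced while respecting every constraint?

20

3 activities have no prerequisites (Romeo, Uniform, Foxtrot), so any of them could come first.
Counting all ways to extend the partial order to a total order gives 20.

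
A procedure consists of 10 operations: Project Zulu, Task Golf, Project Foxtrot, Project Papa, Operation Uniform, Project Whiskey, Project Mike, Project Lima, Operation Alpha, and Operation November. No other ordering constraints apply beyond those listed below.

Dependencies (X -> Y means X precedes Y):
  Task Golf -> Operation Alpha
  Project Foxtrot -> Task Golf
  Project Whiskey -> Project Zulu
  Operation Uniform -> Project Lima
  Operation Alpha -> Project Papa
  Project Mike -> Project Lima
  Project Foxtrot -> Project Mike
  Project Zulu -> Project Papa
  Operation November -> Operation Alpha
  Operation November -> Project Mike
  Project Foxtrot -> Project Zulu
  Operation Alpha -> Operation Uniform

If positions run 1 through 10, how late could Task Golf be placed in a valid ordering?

The operations that are forced after Task Golf, directly or by a chain of constraints, are Project Papa, Operation Uniform, Project Lima, Operation Alpha. That's 4 operations.
With 4 mandatory successors out of 10 operations total, the latest slot for Task Golf is 10−4 = 6, and it's reachable by doing all non-successors before Task Golf.

6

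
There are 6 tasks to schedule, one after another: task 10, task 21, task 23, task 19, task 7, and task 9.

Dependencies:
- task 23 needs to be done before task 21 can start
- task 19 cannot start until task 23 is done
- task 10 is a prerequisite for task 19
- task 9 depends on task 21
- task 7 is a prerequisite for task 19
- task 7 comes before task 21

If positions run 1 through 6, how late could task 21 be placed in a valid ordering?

The only task forced after task 21 (directly or by a chain) is task 9.
So at least 1 task follows task 21, putting task 21 no later than position 5. That position is achievable by scheduling everything else first.

5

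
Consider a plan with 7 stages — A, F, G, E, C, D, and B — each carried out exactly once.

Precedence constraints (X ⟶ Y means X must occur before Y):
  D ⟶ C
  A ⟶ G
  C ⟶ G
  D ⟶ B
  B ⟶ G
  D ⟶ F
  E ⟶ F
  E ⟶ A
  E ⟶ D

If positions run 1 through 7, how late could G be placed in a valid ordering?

7

G has no required successors, so nothing stops it from going last (position 7).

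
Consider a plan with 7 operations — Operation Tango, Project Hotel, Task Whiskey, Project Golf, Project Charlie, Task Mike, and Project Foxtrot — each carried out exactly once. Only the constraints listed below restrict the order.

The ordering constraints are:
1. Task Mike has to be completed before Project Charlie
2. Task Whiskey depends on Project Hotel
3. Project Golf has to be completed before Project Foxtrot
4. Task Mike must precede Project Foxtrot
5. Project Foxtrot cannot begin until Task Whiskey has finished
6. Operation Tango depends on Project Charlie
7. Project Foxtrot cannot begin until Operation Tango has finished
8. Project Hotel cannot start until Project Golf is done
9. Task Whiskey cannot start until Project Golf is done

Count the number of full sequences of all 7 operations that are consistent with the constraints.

20

2 operations have no prerequisites (Project Golf, Task Mike), so any of them could come first.
Enumerating by repeatedly choosing an available operation (one whose prerequisites are all placed) gives 20 distinct complete orderings.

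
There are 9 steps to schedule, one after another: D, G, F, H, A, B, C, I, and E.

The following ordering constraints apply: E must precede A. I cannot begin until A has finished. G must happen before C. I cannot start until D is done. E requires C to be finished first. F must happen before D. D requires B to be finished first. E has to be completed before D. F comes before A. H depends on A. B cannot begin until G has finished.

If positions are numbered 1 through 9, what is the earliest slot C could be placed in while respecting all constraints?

2

Working backwards through the constraints from C, its only required predecessor is G.
So at minimum 1 step comes before C, putting C no earlier than position 2. That position is achievable by scheduling exactly that predecessor first.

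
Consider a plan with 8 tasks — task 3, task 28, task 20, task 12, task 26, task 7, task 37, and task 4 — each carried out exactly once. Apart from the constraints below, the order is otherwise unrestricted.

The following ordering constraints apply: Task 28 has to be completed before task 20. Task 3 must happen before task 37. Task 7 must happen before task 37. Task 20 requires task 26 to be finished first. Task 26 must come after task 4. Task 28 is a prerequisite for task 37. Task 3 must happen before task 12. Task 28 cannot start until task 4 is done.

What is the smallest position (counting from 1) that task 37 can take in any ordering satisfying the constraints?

The tasks that are forced before task 37, directly or transitively, are task 3, task 28, task 7, task 4. That's 4 tasks.
With 4 mandatory predecessors, the earliest task 37 can sit is position 4+1 = 5, and placing just those 4 first achieves it.

5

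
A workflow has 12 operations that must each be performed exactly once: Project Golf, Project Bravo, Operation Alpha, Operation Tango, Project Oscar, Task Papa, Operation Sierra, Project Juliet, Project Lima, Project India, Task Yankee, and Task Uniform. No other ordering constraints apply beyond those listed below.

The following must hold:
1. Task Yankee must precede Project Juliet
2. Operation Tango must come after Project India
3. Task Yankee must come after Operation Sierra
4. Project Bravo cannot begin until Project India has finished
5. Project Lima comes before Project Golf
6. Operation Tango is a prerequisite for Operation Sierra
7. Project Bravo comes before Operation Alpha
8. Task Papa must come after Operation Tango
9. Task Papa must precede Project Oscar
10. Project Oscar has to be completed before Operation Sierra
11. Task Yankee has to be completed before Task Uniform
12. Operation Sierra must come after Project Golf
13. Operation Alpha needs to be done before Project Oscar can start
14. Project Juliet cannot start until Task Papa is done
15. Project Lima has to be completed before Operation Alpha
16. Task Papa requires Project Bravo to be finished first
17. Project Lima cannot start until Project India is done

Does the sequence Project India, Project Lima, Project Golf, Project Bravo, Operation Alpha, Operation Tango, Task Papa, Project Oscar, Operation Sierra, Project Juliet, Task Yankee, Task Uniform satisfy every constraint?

No

In the proposed order, Project Juliet appears before Task Yankee.
That contradicts the constraint that Task Yankee must precede Project Juliet.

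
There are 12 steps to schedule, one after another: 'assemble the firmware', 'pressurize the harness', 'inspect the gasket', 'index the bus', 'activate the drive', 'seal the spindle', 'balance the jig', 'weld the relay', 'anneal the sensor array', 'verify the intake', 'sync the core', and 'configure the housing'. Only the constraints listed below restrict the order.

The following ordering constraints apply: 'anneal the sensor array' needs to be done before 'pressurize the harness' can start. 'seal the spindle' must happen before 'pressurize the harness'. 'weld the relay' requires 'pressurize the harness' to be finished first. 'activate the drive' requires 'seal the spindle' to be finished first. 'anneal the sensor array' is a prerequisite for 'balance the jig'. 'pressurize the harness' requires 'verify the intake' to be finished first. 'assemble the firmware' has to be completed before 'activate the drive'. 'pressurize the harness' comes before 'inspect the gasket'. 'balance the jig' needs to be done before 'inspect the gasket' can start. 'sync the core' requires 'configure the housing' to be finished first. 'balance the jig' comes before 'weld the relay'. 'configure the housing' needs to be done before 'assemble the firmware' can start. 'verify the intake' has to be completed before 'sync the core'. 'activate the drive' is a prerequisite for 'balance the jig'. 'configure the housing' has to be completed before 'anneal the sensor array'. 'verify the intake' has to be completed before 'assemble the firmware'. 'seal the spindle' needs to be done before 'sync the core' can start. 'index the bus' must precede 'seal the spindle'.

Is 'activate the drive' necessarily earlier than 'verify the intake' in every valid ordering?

No

The constraints actually force 'verify the intake' before 'activate the drive' (via 'verify the intake' → 'assemble the firmware' → 'activate the drive'), not the other way around.
So 'activate the drive' does not have to come before 'verify the intake' — it cannot.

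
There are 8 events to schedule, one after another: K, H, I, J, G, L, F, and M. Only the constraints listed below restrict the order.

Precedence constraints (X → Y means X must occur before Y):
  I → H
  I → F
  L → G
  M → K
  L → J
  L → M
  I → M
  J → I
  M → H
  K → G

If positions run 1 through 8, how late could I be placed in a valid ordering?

3

The events that are forced after I, directly or by a chain of constraints, are K, H, G, F, M. That's 5 events.
With 5 mandatory successors out of 8 events total, the latest slot for I is 8−5 = 3, and it's reachable by doing all non-successors before I.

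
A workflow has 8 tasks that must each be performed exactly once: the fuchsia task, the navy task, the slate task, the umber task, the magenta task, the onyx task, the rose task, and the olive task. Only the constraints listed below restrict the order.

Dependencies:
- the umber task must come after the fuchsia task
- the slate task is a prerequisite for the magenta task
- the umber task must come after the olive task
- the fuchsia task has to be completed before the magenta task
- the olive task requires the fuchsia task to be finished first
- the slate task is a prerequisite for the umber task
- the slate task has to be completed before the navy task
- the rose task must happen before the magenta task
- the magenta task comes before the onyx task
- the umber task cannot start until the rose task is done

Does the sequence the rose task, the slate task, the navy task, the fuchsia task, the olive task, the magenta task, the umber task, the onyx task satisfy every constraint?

Checking each listed constraint against this order: for instance, the rose task is in position 1 and the umber task in position 7, so that constraint holds — and the remaining constraints check out the same way.

Yes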